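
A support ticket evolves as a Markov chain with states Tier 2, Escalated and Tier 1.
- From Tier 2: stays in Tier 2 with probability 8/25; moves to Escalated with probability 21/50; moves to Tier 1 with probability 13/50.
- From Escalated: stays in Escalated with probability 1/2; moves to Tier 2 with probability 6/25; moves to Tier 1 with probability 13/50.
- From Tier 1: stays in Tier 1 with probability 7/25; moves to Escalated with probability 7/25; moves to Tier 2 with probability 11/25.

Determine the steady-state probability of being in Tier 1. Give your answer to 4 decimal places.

Let the stationary distribution be π with π = πP and π_1 + π_2 + π_3 = 1.
π_1 = 0.32·π_1 + 0.24·π_2 + 0.44·π_3
π_2 = 0.42·π_1 + 0.5·π_2 + 0.28·π_3
Solving with the normalization constraint gives π = (0.3185, 0.4161, 0.2653).
So the stationary probability of Tier 1 is 0.2653.

0.2653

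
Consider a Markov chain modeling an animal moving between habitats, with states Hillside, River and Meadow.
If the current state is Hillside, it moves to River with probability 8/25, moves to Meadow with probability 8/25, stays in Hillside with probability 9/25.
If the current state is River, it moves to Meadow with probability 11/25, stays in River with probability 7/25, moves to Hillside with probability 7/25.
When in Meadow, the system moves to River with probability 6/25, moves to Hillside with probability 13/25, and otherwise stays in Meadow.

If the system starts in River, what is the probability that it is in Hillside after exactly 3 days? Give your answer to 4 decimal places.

0.3891

Propagate the distribution vector 3 days from River.
After 0 days: (0.0000, 1.0000, 0.0000)
After 1 day: (0.2800, 0.2800, 0.4400)
After 2 days: (0.4080, 0.2736, 0.3184)
After 3 days: (0.3891, 0.2836, 0.3274)
P(in Hillside after 3 days) = 0.3891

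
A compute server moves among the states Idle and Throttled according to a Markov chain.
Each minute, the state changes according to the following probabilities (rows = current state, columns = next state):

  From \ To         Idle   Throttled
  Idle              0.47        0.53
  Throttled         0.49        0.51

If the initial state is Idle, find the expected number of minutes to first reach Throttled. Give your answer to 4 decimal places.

1.8868

Let t(s) be the expected number of minutes to first reach Throttled from state s, with t(Throttled) = 0. Conditioning on the first minute:
t(Idle) = 1 + 0.47·t(Idle)
Solving: t(Idle) = 1.8868.
Expected minutes from Idle to Throttled: 1.8868.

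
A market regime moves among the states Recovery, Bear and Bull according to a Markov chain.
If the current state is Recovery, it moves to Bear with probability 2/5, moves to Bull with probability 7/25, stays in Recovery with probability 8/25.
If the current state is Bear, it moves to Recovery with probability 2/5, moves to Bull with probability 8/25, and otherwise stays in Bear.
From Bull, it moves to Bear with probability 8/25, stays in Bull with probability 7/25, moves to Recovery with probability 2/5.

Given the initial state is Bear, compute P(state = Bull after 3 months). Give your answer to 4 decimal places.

0.2936

Propagate the distribution vector 3 months from Bear.
After 0 months: (0.0000, 1.0000, 0.0000)
After 1 month: (0.4000, 0.2800, 0.3200)
After 2 months: (0.3680, 0.3408, 0.2912)
After 3 months: (0.3706, 0.3358, 0.2936)
P(in Bull after 3 months) = 0.2936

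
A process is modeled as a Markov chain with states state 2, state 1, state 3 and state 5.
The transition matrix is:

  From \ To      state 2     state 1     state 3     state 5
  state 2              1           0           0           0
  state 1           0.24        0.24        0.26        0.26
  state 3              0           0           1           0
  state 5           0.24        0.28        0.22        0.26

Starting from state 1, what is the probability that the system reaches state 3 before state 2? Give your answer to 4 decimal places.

0.5098

Let h(s) be the probability of absorption at state 3 starting from transient state s. Then h(state 3) = 1 and h(state 2) = 0. By first-step analysis:
h(state 1) = 0.24·0 + 0.24·h(state 1) + 0.26·1 + 0.26·h(state 5)
h(state 5) = 0.24·0 + 0.28·h(state 1) + 0.22·1 + 0.26·h(state 5)
Solving: h(state 1) = 0.5098, h(state 5) = 0.4902.
Starting from state 1, the probability is 0.5098.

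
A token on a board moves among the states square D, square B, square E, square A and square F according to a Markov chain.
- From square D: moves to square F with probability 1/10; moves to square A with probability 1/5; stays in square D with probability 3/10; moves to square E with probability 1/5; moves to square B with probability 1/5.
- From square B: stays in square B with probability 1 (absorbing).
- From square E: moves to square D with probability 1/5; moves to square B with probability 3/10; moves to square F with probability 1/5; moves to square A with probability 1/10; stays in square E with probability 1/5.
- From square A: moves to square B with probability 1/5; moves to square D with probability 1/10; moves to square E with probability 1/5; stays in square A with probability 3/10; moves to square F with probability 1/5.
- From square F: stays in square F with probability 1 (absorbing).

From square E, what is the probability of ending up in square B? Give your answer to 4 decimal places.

Let h(s) be the probability of absorption at square B starting from transient state s. Then h(square B) = 1 and h(square F) = 0. By first-step analysis:
h(square D) = 0.3·h(square D) + 0.2·1 + 0.2·h(square E) + 0.2·h(square A) + 0.1·0
h(square E) = 0.2·h(square D) + 0.3·1 + 0.2·h(square E) + 0.1·h(square A) + 0.2·0
h(square A) = 0.1·h(square D) + 0.2·1 + 0.2·h(square E) + 0.3·h(square A) + 0.2·0
Solving: h(square D) = 0.6111, h(square E) = 0.5957, h(square A) = 0.5432.
Starting from square E, the probability is 0.5957.

0.5957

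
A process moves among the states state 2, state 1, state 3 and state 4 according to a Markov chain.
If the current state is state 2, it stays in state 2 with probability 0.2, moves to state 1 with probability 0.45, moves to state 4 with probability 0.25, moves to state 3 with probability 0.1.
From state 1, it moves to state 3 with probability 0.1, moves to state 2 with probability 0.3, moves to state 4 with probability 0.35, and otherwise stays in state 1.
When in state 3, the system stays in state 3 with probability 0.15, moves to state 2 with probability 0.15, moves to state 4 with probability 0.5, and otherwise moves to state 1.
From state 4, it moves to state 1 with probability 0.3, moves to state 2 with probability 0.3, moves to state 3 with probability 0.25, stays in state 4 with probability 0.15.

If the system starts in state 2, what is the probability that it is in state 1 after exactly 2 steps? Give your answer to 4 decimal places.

Propagate the distribution vector 2 steps from state 2.
After 0 steps: (1.0000, 0.0000, 0.0000, 0.0000)
After 1 step: (0.2000, 0.4500, 0.1000, 0.2500)
After 2 steps: (0.2650, 0.2975, 0.1425, 0.2950)
P(in state 1 after 2 steps) = 0.2975

0.2975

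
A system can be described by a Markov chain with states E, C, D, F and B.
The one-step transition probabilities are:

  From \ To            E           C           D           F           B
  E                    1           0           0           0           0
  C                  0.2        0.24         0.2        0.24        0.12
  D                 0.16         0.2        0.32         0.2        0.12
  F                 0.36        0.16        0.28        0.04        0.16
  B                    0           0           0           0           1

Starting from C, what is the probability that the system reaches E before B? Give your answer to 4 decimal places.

Let h(s) be the probability of absorption at E starting from transient state s. Then h(E) = 1 and h(B) = 0. By first-step analysis:
h(C) = 0.2·1 + 0.24·h(C) + 0.2·h(D) + 0.24·h(F) + 0.12·0
h(D) = 0.16·1 + 0.2·h(C) + 0.32·h(D) + 0.2·h(F) + 0.12·0
h(F) = 0.36·1 + 0.16·h(C) + 0.28·h(D) + 0.04·h(F) + 0.16·0
Solving: h(C) = 0.6337, h(D) = 0.6159, h(F) = 0.6603.
Starting from C, the probability is 0.6337.

0.6337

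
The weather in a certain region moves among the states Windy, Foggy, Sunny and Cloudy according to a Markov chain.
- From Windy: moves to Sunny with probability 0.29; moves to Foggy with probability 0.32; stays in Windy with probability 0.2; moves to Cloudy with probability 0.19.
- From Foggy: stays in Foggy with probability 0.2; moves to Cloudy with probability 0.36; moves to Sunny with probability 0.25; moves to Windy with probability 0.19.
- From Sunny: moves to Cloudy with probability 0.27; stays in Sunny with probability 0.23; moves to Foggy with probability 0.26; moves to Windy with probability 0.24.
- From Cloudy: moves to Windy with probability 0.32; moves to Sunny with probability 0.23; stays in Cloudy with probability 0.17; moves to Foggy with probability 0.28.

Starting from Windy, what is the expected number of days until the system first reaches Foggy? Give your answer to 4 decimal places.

3.3782

Let t(s) be the expected number of days to first reach Foggy from state s, with t(Foggy) = 0. Conditioning on the first day:
t(Windy) = 1 + 0.2·t(Windy) + 0.29·t(Sunny) + 0.19·t(Cloudy)
t(Sunny) = 1 + 0.24·t(Windy) + 0.23·t(Sunny) + 0.27·t(Cloudy)
t(Cloudy) = 1 + 0.32·t(Windy) + 0.23·t(Sunny) + 0.17·t(Cloudy)
Solving: t(Windy) = 3.3782, t(Sunny) = 3.5785, t(Cloudy) = 3.4989.
Expected days from Windy to Foggy: 3.3782.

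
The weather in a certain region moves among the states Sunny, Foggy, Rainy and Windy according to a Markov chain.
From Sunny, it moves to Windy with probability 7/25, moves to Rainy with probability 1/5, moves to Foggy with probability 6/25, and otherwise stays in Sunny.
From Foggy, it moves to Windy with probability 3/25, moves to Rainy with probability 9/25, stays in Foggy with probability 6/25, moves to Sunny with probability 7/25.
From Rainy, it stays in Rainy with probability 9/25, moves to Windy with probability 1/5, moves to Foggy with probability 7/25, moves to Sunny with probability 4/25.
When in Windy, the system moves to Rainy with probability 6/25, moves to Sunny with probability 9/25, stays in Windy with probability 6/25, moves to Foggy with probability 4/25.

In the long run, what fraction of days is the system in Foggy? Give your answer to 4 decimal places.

Let the stationary distribution be π with π = πP and π_1 + π_2 + π_3 + π_4 = 1.
π_1 = 0.28·π_1 + 0.28·π_2 + 0.16·π_3 + 0.36·π_4
π_2 = 0.24·π_1 + 0.24·π_2 + 0.28·π_3 + 0.16·π_4
π_3 = 0.2·π_1 + 0.36·π_2 + 0.36·π_3 + 0.24·π_4
Solving with the normalization constraint gives π = (0.2617, 0.2349, 0.2929, 0.2106).
So the stationary probability of Foggy is 0.2349.

0.2349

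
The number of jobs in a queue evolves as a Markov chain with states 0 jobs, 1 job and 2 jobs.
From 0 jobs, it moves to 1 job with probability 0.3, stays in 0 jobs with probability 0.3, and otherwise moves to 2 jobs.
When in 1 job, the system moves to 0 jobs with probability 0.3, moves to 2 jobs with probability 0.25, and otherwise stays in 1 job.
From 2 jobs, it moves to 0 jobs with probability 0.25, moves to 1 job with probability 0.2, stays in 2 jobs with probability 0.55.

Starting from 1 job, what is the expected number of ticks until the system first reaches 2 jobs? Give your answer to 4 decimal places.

3.3898

Let t(s) be the expected number of ticks to first reach 2 jobs from state s, with t(2 jobs) = 0. Conditioning on the first tick:
t(0 jobs) = 1 + 0.3·t(0 jobs) + 0.3·t(1 job)
t(1 job) = 1 + 0.3·t(0 jobs) + 0.45·t(1 job)
Solving: t(0 jobs) = 2.8814, t(1 job) = 3.3898.
Expected ticks from 1 job to 2 jobs: 3.3898.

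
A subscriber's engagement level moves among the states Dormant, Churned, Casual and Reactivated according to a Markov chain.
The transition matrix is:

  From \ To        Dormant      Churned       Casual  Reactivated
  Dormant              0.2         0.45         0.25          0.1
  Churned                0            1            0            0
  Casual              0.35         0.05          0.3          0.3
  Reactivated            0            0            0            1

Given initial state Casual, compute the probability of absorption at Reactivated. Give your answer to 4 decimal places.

0.5820

Let h(s) be the probability of absorption at Reactivated starting from transient state s. Then h(Reactivated) = 1 and h(Churned) = 0. By first-step analysis:
h(Dormant) = 0.2·h(Dormant) + 0.45·0 + 0.25·h(Casual) + 0.1·1
h(Casual) = 0.35·h(Dormant) + 0.05·0 + 0.3·h(Casual) + 0.3·1
Solving: h(Dormant) = 0.3069, h(Casual) = 0.5820.
Starting from Casual, the probability is 0.5820.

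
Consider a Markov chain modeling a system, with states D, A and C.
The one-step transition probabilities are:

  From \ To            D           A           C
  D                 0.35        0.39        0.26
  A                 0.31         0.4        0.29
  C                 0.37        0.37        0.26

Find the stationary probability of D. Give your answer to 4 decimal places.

0.3399

Let the stationary distribution be π with π = πP and π_1 + π_2 + π_3 = 1.
π_1 = 0.35·π_1 + 0.31·π_2 + 0.37·π_3
π_2 = 0.39·π_1 + 0.4·π_2 + 0.37·π_3
Solving with the normalization constraint gives π = (0.3399, 0.3885, 0.2717).
So the stationary probability of D is 0.3399.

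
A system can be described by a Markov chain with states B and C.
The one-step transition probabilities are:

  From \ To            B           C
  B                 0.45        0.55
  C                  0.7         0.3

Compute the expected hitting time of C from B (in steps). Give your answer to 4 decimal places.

Let t(s) be the expected number of steps to first reach C from state s, with t(C) = 0. Conditioning on the first step:
t(B) = 1 + 0.45·t(B)
Solving: t(B) = 1.8182.
Expected steps from B to C: 1.8182.

1.8182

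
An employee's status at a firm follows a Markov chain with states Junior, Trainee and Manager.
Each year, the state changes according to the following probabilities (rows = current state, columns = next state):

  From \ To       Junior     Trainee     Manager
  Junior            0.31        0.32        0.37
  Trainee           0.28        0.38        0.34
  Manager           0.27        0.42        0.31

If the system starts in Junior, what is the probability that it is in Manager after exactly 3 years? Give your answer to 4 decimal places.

0.3384

Propagate the distribution vector 3 years from Junior.
After 0 years: (1.0000, 0.0000, 0.0000)
After 1 year: (0.3100, 0.3200, 0.3700)
After 2 years: (0.2856, 0.3762, 0.3382)
After 3 years: (0.2852, 0.3764, 0.3384)
P(in Manager after 3 years) = 0.3384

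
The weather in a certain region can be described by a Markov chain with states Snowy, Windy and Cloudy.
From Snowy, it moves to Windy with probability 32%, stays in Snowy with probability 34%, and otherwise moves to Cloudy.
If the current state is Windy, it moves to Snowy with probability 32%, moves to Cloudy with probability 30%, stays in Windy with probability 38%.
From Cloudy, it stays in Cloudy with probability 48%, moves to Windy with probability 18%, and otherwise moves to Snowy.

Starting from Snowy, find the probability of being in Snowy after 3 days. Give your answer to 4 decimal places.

Propagate the distribution vector 3 days from Snowy.
After 0 days: (1.0000, 0.0000, 0.0000)
After 1 day: (0.3400, 0.3200, 0.3400)
After 2 days: (0.3336, 0.2916, 0.3748)
After 3 days: (0.3342, 0.2850, 0.3808)
P(in Snowy after 3 days) = 0.3342

0.3342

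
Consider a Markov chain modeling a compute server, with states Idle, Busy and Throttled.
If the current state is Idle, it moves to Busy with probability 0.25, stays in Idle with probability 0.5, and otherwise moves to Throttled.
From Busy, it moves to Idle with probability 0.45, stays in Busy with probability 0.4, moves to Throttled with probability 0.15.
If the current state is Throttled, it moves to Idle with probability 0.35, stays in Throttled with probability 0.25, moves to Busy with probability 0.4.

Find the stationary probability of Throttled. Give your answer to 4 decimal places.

0.2168

Let the stationary distribution be π with π = πP and π_1 + π_2 + π_3 = 1.
π_1 = 0.5·π_1 + 0.45·π_2 + 0.35·π_3
π_2 = 0.25·π_1 + 0.4·π_2 + 0.4·π_3
Solving with the normalization constraint gives π = (0.4509, 0.3324, 0.2168).
So the stationary probability of Throttled is 0.2168.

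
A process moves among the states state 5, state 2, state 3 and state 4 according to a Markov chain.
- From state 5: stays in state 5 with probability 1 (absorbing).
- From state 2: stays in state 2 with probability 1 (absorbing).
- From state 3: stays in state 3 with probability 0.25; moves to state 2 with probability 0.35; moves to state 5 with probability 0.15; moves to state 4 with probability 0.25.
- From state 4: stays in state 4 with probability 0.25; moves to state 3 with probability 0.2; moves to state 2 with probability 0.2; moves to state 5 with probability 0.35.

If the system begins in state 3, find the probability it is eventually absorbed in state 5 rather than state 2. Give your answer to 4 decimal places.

Let h(s) be the probability of absorption at state 5 starting from transient state s. Then h(state 5) = 1 and h(state 2) = 0. By first-step analysis:
h(state 3) = 0.15·1 + 0.35·0 + 0.25·h(state 3) + 0.25·h(state 4)
h(state 4) = 0.35·1 + 0.2·0 + 0.2·h(state 3) + 0.25·h(state 4)
Solving: h(state 3) = 0.3902, h(state 4) = 0.5707.
Starting from state 3, the probability is 0.3902.

0.3902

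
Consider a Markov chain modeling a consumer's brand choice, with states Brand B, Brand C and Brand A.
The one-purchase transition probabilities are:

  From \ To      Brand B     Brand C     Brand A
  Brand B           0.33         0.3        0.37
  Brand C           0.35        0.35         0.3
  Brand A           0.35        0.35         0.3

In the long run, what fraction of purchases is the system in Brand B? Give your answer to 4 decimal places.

0.3431

Let the stationary distribution be π with π = πP and π_1 + π_2 + π_3 = 1.
π_1 = 0.33·π_1 + 0.35·π_2 + 0.35·π_3
π_2 = 0.3·π_1 + 0.35·π_2 + 0.35·π_3
Solving with the normalization constraint gives π = (0.3431, 0.3328, 0.3240).
So the stationary probability of Brand B is 0.3431.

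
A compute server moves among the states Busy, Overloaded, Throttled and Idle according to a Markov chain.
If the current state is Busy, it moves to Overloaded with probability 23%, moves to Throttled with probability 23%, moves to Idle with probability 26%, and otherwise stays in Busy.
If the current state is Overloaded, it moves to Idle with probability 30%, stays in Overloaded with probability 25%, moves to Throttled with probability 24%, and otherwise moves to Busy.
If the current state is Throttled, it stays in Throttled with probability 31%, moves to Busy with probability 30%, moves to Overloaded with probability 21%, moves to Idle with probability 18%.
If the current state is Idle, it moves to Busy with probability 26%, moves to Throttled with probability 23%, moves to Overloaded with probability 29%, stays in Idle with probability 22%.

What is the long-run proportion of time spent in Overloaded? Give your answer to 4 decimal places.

0.2442

Let the stationary distribution be π with π = πP and π_1 + π_2 + π_3 + π_4 = 1.
π_1 = 0.28·π_1 + 0.21·π_2 + 0.3·π_3 + 0.26·π_4
π_2 = 0.23·π_1 + 0.25·π_2 + 0.21·π_3 + 0.29·π_4
π_3 = 0.23·π_1 + 0.24·π_2 + 0.31·π_3 + 0.23·π_4
Solving with the normalization constraint gives π = (0.2632, 0.2442, 0.2527, 0.2400).
So the stationary probability of Overloaded is 0.2442.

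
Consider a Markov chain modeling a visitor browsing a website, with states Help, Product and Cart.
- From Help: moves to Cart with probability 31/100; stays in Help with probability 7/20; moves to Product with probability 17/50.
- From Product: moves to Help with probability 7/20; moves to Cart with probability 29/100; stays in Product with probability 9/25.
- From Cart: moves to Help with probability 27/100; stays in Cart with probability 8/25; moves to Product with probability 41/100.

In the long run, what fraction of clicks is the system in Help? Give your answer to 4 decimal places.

0.3255

Let the stationary distribution be π with π = πP and π_1 + π_2 + π_3 = 1.
π_1 = 0.35·π_1 + 0.35·π_2 + 0.27·π_3
π_2 = 0.34·π_1 + 0.36·π_2 + 0.41·π_3
Solving with the normalization constraint gives π = (0.3255, 0.3688, 0.3057).
So the stationary probability of Help is 0.3255.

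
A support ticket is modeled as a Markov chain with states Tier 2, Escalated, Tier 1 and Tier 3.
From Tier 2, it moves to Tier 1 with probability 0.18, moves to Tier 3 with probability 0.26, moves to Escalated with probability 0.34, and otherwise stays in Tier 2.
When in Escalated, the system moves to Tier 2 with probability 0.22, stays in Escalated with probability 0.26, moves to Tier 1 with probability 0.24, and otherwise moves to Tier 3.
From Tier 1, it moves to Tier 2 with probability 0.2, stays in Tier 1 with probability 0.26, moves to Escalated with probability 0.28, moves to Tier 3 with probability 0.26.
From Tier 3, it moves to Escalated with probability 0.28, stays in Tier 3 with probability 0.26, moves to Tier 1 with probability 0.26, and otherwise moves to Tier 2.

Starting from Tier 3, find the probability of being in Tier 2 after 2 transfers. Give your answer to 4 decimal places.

Propagate the distribution vector 2 transfers from Tier 3.
After 0 transfers: (0.0000, 0.0000, 0.0000, 1.0000)
After 1 transfer: (0.2000, 0.2800, 0.2600, 0.2600)
After 2 transfers: (0.2096, 0.2864, 0.2384, 0.2656)
P(in Tier 2 after 2 transfers) = 0.2096

0.2096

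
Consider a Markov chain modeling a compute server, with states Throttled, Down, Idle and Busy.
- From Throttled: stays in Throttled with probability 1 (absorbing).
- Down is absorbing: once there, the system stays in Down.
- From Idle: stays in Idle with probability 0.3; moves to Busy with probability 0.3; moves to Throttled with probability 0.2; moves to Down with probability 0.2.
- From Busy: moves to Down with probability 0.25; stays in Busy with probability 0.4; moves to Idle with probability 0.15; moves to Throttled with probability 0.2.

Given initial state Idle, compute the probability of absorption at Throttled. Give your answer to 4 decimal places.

0.4800

Let h(s) be the probability of absorption at Throttled starting from transient state s. Then h(Throttled) = 1 and h(Down) = 0. By first-step analysis:
h(Idle) = 0.2·1 + 0.2·0 + 0.3·h(Idle) + 0.3·h(Busy)
h(Busy) = 0.2·1 + 0.25·0 + 0.15·h(Idle) + 0.4·h(Busy)
Solving: h(Idle) = 0.4800, h(Busy) = 0.4533.
Starting from Idle, the probability is 0.4800.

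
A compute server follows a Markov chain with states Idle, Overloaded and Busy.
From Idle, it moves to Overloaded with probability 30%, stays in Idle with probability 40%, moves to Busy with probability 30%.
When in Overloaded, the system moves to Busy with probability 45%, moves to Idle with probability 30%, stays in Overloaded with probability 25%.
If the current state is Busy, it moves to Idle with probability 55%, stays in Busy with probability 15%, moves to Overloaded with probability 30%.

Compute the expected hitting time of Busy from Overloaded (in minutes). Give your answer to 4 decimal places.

2.5000

Let t(s) be the expected number of minutes to first reach Busy from state s, with t(Busy) = 0. Conditioning on the first minute:
t(Idle) = 1 + 0.4·t(Idle) + 0.3·t(Overloaded)
t(Overloaded) = 1 + 0.3·t(Idle) + 0.25·t(Overloaded)
Solving: t(Idle) = 2.9167, t(Overloaded) = 2.5000.
Expected minutes from Overloaded to Busy: 2.5000.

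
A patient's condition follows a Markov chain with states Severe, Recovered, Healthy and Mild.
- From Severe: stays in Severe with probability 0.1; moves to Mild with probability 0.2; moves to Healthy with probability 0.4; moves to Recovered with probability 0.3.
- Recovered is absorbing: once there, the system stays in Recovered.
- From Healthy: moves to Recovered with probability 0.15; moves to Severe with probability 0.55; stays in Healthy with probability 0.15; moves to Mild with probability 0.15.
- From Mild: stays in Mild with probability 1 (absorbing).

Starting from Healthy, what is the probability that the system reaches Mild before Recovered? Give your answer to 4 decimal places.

0.4495

Let h(s) be the probability of absorption at Mild starting from transient state s. Then h(Mild) = 1 and h(Recovered) = 0. By first-step analysis:
h(Severe) = 0.1·h(Severe) + 0.3·0 + 0.4·h(Healthy) + 0.2·1
h(Healthy) = 0.55·h(Severe) + 0.15·0 + 0.15·h(Healthy) + 0.15·1
Solving: h(Severe) = 0.4220, h(Healthy) = 0.4495.
Starting from Healthy, the probability is 0.4495.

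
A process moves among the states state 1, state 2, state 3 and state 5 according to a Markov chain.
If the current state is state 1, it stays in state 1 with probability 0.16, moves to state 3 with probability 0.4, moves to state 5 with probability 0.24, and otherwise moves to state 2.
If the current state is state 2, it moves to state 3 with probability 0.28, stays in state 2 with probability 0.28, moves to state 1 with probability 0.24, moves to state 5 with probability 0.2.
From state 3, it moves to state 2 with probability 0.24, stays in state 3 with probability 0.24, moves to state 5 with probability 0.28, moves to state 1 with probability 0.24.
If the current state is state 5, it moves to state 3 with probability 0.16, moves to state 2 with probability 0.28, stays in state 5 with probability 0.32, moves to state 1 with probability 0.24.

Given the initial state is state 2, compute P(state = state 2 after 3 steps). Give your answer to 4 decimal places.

Propagate the distribution vector 3 steps from state 2.
After 0 steps: (0.0000, 1.0000, 0.0000, 0.0000)
After 1 step: (0.2400, 0.2800, 0.2800, 0.2000)
After 2 steps: (0.2208, 0.2496, 0.2736, 0.2560)
After 3 steps: (0.2223, 0.2514, 0.2648, 0.2614)
P(in state 2 after 3 steps) = 0.2514

0.2514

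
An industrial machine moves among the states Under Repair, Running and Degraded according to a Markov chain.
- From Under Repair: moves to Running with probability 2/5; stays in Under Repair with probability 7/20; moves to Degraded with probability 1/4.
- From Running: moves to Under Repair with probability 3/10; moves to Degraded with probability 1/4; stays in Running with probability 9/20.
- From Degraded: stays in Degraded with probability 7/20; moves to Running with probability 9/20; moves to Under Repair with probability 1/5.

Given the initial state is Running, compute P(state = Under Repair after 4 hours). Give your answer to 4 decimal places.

0.2866

Propagate the distribution vector 4 hours from Running.
After 0 hours: (0.0000, 1.0000, 0.0000)
After 1 hour: (0.3000, 0.4500, 0.2500)
After 2 hours: (0.2900, 0.4350, 0.2750)
After 3 hours: (0.2870, 0.4355, 0.2775)
After 4 hours: (0.2866, 0.4357, 0.2778)
P(in Under Repair after 4 hours) = 0.2866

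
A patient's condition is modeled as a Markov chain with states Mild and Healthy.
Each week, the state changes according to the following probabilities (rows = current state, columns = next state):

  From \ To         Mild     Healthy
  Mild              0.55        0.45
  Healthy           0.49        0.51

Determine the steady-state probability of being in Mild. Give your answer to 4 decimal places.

Let the stationary distribution be π with π = πP and π_1 + π_2 = 1.
π_1 = 0.55·π_1 + 0.49·π_2
Solving with the normalization constraint gives π = (0.5213, 0.4787).
So the stationary probability of Mild is 0.5213.

0.5213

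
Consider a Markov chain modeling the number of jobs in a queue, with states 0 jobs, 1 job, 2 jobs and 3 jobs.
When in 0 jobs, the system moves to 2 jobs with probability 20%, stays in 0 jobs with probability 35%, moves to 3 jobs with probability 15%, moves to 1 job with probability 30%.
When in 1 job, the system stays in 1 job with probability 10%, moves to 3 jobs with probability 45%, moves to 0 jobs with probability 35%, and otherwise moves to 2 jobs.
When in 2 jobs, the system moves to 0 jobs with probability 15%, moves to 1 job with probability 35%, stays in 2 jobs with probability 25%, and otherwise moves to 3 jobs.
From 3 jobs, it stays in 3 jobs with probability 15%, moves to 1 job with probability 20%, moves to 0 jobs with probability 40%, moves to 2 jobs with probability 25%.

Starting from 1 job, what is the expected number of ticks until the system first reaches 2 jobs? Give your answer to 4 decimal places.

5.6926

Let t(s) be the expected number of ticks to first reach 2 jobs from state s, with t(2 jobs) = 0. Conditioning on the first tick:
t(0 jobs) = 1 + 0.35·t(0 jobs) + 0.3·t(1 job) + 0.15·t(3 jobs)
t(1 job) = 1 + 0.35·t(0 jobs) + 0.1·t(1 job) + 0.45·t(3 jobs)
t(3 jobs) = 1 + 0.4·t(0 jobs) + 0.2·t(1 job) + 0.15·t(3 jobs)
Solving: t(0 jobs) = 5.3247, t(1 job) = 5.6926, t(3 jobs) = 5.0216.
Expected ticks from 1 job to 2 jobs: 5.6926.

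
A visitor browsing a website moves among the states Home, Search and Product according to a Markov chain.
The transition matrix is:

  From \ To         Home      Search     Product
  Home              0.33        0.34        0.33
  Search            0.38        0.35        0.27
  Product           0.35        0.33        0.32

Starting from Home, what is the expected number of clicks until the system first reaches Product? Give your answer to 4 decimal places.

3.2321

Let t(s) be the expected number of clicks to first reach Product from state s, with t(Product) = 0. Conditioning on the first click:
t(Home) = 1 + 0.33·t(Home) + 0.34·t(Search)
t(Search) = 1 + 0.38·t(Home) + 0.35·t(Search)
Solving: t(Home) = 3.2321, t(Search) = 3.4280.
Expected clicks from Home to Product: 3.2321.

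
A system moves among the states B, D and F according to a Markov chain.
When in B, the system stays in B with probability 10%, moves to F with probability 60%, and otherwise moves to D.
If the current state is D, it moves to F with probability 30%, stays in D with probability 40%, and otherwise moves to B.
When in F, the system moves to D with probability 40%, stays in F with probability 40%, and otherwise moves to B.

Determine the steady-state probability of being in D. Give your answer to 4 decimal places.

0.3784

Let the stationary distribution be π with π = πP and π_1 + π_2 + π_3 = 1.
π_1 = 0.1·π_1 + 0.3·π_2 + 0.2·π_3
π_2 = 0.3·π_1 + 0.4·π_2 + 0.4·π_3
Solving with the normalization constraint gives π = (0.2162, 0.3784, 0.4054).
So the stationary probability of D is 0.3784.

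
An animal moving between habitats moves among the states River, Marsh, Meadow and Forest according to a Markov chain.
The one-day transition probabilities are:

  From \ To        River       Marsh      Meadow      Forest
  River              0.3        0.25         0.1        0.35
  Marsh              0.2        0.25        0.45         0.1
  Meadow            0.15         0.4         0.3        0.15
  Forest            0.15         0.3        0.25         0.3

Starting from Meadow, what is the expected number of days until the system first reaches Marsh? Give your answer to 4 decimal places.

Let t(s) be the expected number of days to first reach Marsh from state s, with t(Marsh) = 0. Conditioning on the first day:
t(River) = 1 + 0.3·t(River) + 0.1·t(Meadow) + 0.35·t(Forest)
t(Meadow) = 1 + 0.15·t(River) + 0.3·t(Meadow) + 0.15·t(Forest)
t(Forest) = 1 + 0.15·t(River) + 0.25·t(Meadow) + 0.3·t(Forest)
Solving: t(River) = 3.4235, t(Meadow) = 2.8431, t(Forest) = 3.1776.
Expected days from Meadow to Marsh: 2.8431.

2.8431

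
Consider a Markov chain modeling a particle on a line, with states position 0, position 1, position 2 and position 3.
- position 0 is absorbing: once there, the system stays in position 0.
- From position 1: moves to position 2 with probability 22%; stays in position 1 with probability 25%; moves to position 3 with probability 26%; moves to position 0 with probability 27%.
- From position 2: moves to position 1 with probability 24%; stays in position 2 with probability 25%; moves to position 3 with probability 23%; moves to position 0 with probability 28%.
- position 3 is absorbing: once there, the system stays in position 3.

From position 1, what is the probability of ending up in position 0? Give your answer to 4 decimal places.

Let h(s) be the probability of absorption at position 0 starting from transient state s. Then h(position 0) = 1 and h(position 3) = 0. By first-step analysis:
h(position 1) = 0.27·1 + 0.25·h(position 1) + 0.22·h(position 2) + 0.26·0
h(position 2) = 0.28·1 + 0.24·h(position 1) + 0.25·h(position 2) + 0.23·0
Solving: h(position 1) = 0.5181, h(position 2) = 0.5391.
Starting from position 1, the probability is 0.5181.

0.5181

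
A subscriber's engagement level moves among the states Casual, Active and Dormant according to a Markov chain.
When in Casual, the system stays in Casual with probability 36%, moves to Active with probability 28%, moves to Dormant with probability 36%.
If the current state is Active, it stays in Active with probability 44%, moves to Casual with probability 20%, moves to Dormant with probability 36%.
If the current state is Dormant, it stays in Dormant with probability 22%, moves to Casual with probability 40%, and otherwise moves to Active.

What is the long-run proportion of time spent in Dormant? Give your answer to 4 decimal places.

Let the stationary distribution be π with π = πP and π_1 + π_2 + π_3 = 1.
π_1 = 0.36·π_1 + 0.2·π_2 + 0.4·π_3
π_2 = 0.28·π_1 + 0.44·π_2 + 0.38·π_3
Solving with the normalization constraint gives π = (0.3133, 0.3709, 0.3158).
So the stationary probability of Dormant is 0.3158.

0.3158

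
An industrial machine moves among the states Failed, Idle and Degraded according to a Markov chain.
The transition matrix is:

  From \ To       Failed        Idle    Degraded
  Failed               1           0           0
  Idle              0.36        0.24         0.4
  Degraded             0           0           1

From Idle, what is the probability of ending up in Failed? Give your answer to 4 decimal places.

0.4737

Let h(s) be the probability of absorption at Failed starting from transient state s. Then h(Failed) = 1 and h(Degraded) = 0. By first-step analysis:
h(Idle) = 0.36·1 + 0.24·h(Idle) + 0.4·0
Solving: h(Idle) = 0.4737.
Starting from Idle, the probability is 0.4737.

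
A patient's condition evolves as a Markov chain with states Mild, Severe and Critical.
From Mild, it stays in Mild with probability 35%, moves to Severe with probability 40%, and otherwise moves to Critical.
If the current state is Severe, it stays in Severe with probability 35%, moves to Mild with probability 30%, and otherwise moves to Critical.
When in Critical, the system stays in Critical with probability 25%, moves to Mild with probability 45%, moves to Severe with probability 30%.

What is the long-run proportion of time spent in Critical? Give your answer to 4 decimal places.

0.2854

Let the stationary distribution be π with π = πP and π_1 + π_2 + π_3 = 1.
π_1 = 0.35·π_1 + 0.3·π_2 + 0.45·π_3
π_2 = 0.4·π_1 + 0.35·π_2 + 0.3·π_3
Solving with the normalization constraint gives π = (0.3608, 0.3538, 0.2854).
So the stationary probability of Critical is 0.2854.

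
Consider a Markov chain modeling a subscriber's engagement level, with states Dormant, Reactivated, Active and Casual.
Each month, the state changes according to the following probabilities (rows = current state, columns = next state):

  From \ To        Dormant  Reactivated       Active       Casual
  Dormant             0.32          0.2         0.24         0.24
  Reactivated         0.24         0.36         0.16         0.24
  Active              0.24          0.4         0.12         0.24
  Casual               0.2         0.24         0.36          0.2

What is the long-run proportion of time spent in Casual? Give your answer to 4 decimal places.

Let the stationary distribution be π with π = πP and π_1 + π_2 + π_3 + π_4 = 1.
π_1 = 0.32·π_1 + 0.24·π_2 + 0.24·π_3 + 0.2·π_4
π_2 = 0.2·π_1 + 0.36·π_2 + 0.4·π_3 + 0.24·π_4
π_3 = 0.24·π_1 + 0.16·π_2 + 0.12·π_3 + 0.36·π_4
Solving with the normalization constraint gives π = (0.2508, 0.3009, 0.2175, 0.2308).
So the stationary probability of Casual is 0.2308.

0.2308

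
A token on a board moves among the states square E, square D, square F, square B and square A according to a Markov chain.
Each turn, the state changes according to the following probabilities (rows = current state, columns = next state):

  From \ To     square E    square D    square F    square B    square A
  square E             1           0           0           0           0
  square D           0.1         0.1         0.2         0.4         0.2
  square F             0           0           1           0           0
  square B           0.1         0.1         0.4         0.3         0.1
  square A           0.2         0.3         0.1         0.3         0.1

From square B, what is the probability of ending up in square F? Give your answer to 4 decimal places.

Let h(s) be the probability of absorption at square F starting from transient state s. Then h(square F) = 1 and h(square E) = 0. By first-step analysis:
h(square D) = 0.1·0 + 0.1·h(square D) + 0.2·1 + 0.4·h(square B) + 0.2·h(square A)
h(square B) = 0.1·0 + 0.1·h(square D) + 0.4·1 + 0.3·h(square B) + 0.1·h(square A)
h(square A) = 0.2·0 + 0.3·h(square D) + 0.1·1 + 0.3·h(square B) + 0.1·h(square A)
Solving: h(square D) = 0.6892, h(square B) = 0.7545, h(square A) = 0.5923.
Starting from square B, the probability is 0.7545.

0.7545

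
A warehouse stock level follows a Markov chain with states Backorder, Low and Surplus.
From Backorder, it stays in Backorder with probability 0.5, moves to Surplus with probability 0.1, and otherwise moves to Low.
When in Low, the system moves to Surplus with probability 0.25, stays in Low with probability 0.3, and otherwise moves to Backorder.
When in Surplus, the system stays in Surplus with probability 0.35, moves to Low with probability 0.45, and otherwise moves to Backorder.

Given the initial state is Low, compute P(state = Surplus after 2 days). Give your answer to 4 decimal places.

Sum over the intermediate state after 1 day:
P = P(Low→Backorder)·P(Backorder→Surplus) + P(Low→Low)·P(Low→Surplus) + P(Low→Surplus)·P(Surplus→Surplus)
  = 0.45×0.1 + 0.3×0.25 + 0.25×0.35
  = 0.0450 + 0.0750 + 0.0875 = 0.2075

0.2075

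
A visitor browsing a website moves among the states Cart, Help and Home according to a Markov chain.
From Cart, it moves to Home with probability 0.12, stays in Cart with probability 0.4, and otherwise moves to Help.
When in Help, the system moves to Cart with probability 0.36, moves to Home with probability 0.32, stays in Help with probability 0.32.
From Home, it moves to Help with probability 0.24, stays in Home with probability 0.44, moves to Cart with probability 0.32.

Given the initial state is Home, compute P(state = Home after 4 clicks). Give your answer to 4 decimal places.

0.2820

Propagate the distribution vector 4 clicks from Home.
After 0 clicks: (0.0000, 0.0000, 1.0000)
After 1 click: (0.3200, 0.2400, 0.4400)
After 2 clicks: (0.3552, 0.3360, 0.3088)
After 3 clicks: (0.3619, 0.3521, 0.2860)
After 4 clicks: (0.3630, 0.3550, 0.2820)
P(in Home after 4 clicks) = 0.2820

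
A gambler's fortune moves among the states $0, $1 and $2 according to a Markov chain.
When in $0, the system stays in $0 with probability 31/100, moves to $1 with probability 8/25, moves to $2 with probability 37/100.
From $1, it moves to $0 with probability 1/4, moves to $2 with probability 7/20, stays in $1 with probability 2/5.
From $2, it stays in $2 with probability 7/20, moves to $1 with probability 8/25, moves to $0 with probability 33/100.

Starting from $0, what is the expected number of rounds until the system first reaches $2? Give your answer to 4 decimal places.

2.7545

Let t(s) be the expected number of rounds to first reach $2 from state s, with t($2) = 0. Conditioning on the first round:
t($0) = 1 + 0.31·t($0) + 0.32·t($1)
t($1) = 1 + 0.25·t($0) + 0.4·t($1)
Solving: t($0) = 2.7545, t($1) = 2.8144.
Expected rounds from $0 to $2: 2.7545.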